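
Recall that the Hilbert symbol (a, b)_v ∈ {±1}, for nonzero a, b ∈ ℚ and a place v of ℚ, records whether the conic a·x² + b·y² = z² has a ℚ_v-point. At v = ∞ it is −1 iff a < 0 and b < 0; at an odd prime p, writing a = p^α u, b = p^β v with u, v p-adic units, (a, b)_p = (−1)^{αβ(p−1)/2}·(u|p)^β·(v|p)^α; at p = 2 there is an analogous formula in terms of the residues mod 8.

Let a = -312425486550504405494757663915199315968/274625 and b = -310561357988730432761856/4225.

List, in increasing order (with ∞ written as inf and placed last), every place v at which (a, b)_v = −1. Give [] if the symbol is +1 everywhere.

Mod squares: a ≡ -2177305, b ≡ -1891699. Check v ∈ {∞, 2, 3, 5, 7, 13, 19, 29, 37, 41, 43}.
v=7: a=7^4·(≡6), b=7^2·(≡2) mod 7; (6|7)=-1, (2|7)=+1; (−1)^{4·2·3}·(-1)^2·(+1)^4 = +1.
v=37: a=37^2·(≡28), b=37^1·(≡1) mod 37; (28|37)=+1, (1|37)=+1; (−1)^{2·1·18}·(+1)^1·(+1)^2 = +1.
v=5: a=5^-3·(≡1), b=5^-2·(≡1) mod 5; (1|5)=+1, (1|5)=+1; (−1)^{-3·-2·2}·(+1)^-2·(+1)^-3 = +1.
v=∞: -2177305 < 0 and -1891699 < 0  ⇒  (a,b)_∞ = -1.
v=29: a=29^2·(≡15), b=29^1·(≡11) mod 29; (15|29)=-1, (11|29)=-1; (−1)^{2·1·14}·(-1)^1·(-1)^2 = -1.
v=3: a=3^10·(≡2), b=3^6·(≡2) mod 3; (2|3)=-1, (2|3)=-1; (−1)^{10·6·1}·(-1)^6·(-1)^10 = +1.
v=13: a=13^-3·(≡5), b=13^-2·(≡3) mod 13; (5|13)=-1, (3|13)=+1; (−1)^{-3·-2·6}·(-1)^-2·(+1)^-3 = +1.
v=41: a=41^5·(≡39), b=41^3·(≡19) mod 41; (39|41)=+1, (19|41)=-1; (−1)^{5·3·20}·(+1)^3·(-1)^5 = -1.
v=19: a=19^3·(≡13), b=19^2·(≡4) mod 19; (13|19)=-1, (4|19)=+1; (−1)^{3·2·9}·(-1)^2·(+1)^3 = +1.
v=2: v_2(a)=14, v_2(b)=12; units ≡ 7, 5 (mod 8); ε·ε+αω+βω = 1·0+14·1+12·0 ≡ 0  ⇒  (a,b)_2 = +1.
v=43: a=43^5·(≡22), b=43^3·(≡39) mod 43; (22|43)=-1, (39|43)=-1; (−1)^{5·3·21}·(-1)^3·(-1)^5 = -1.
Ram(-2177305, -1891699) = {29, 41, 43, ∞}; no ℚ_29-point on the conic.

[29, 41, 43, inf]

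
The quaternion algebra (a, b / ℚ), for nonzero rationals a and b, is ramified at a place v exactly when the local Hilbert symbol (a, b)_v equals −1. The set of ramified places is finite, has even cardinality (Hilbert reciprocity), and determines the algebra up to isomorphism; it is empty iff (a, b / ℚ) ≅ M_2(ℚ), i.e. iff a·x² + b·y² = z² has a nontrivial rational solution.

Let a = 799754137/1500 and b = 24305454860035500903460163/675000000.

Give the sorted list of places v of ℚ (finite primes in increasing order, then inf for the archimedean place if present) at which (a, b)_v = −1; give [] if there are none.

(a, b) ≡ (1448655, 969) mod (ℚ^×)²; places V = {2, 3, 5, 7, 13, 17, 19, 23, ∞}.
(a,b)_23: α=1, u≡21; β=2, v≡16 (mod 23); (21|23)=-1, (16|23)=+1; sign (−1)^0·-1^2·+1^1 = +1.
(a,b)_2: α=-2, β=-6; u≡7, v≡1 (mod 8); ε(u)ε(v)=1·0, αω(v)=-2·0, βω(u)=-6·0; sum ≡ 0  ⇒  +1.
(a,b)_3: α=-1, u≡2; β=-3, v≡2 (mod 3); (2|3)=-1, (2|3)=-1; sign (−1)^1·-1^-3·-1^-1 = -1.
(a,b)_7: α=2, u≡6; β=10, v≡6 (mod 7); (6|7)=-1, (6|7)=-1; sign (−1)^0·-1^10·-1^2 = +1.
(a,b)_5: α=-3, u≡1; β=-8, v≡1 (mod 5); (1|5)=+1, (1|5)=+1; sign (−1)^0·+1^-8·+1^-3 = +1.
(a,b)_17: α=1, u≡10; β=3, v≡6 (mod 17); (10|17)=-1, (6|17)=-1; sign (−1)^0·-1^3·-1^1 = +1.
(a,b)_13: α=3, u≡12; β=6, v≡2 (mod 13); (12|13)=+1, (2|13)=-1; sign (−1)^0·+1^6·-1^3 = -1.
(a,b)_19: α=1, u≡11; β=3, v≡13 (mod 19); (11|19)=+1, (13|19)=-1; sign (−1)^1·+1^3·-1^1 = +1.
(a,b)_∞: sgn(1448655)=+, sgn(969)=+, so +1.
Ram(1448655, 969) = {3, 13}; no ℚ_3-point on the conic.

[3, 13]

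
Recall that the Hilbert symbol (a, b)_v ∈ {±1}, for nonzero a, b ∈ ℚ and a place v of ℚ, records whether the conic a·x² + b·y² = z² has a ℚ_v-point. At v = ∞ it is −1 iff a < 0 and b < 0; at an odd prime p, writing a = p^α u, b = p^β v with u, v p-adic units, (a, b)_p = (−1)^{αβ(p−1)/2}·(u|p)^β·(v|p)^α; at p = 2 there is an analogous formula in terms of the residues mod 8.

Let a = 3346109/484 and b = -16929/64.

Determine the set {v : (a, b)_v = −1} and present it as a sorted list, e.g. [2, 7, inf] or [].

(a, b) ≡ (9269, -209) mod (ℚ^×)²; places V = {2, 3, 11, 13, 19, 23, 31, ∞}.
(a,b)_2: α=-2, β=-6; u≡5, v≡7 (mod 8); ε(u)ε(v)=0·1, αω(v)=-2·0, βω(u)=-6·1; sum ≡ 0  ⇒  +1.
(a,b)_31: α=1, u≡8; β=0, v≡14 (mod 31); (8|31)=+1, (14|31)=+1; sign (−1)^0·+1^0·+1^1 = +1.
(a,b)_23: α=1, u≡8; β=0, v≡14 (mod 23); (8|23)=+1, (14|23)=-1; sign (−1)^0·+1^0·-1^1 = -1.
(a,b)_13: α=1, u≡2; β=0, v≡3 (mod 13); (2|13)=-1, (3|13)=+1; sign (−1)^0·-1^0·+1^1 = +1.
(a,b)_3: α=0, u≡2; β=4, v≡1 (mod 3); (2|3)=-1, (1|3)=+1; sign (−1)^0·-1^4·+1^0 = +1.
(a,b)_19: α=2, u≡6; β=1, v≡3 (mod 19); (6|19)=+1, (3|19)=-1; sign (−1)^0·+1^1·-1^2 = +1.
(a,b)_∞: sgn(9269)=+, sgn(-209)=−, so +1.
(a,b)_11: α=-2, u≡2; β=1, v≡5 (mod 11); (2|11)=-1, (5|11)=+1; sign (−1)^0·-1^1·+1^-2 = -1.
|Ram(9269, -209)| = 2, even; anisotropic at {11, 23}.

[11, 23]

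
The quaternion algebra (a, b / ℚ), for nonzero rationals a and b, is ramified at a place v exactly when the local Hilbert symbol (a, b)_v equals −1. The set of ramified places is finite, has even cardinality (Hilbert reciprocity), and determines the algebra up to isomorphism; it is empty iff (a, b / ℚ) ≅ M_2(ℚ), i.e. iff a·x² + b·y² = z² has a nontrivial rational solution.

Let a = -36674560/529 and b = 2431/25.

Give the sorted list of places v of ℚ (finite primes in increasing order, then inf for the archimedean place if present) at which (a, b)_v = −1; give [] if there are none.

[13, 19]

Mod squares: a ≡ -35815, b ≡ 2431. Check v ∈ {∞, 2, 5, 11, 13, 17, 19, 23, 29}.
v=5: a=5^1·(≡2), b=5^-2·(≡1) mod 5; (2|5)=-1, (1|5)=+1; (−1)^{1·-2·2}·(-1)^-2·(+1)^1 = +1.
v=17: a=17^0·(≡8), b=17^1·(≡3) mod 17; (8|17)=+1, (3|17)=-1; (−1)^{0·1·8}·(+1)^1·(-1)^0 = +1.
v=13: a=13^1·(≡4), b=13^1·(≡8) mod 13; (4|13)=+1, (8|13)=-1; (−1)^{1·1·6}·(+1)^1·(-1)^1 = -1.
v=2: v_2(a)=10, v_2(b)=0; units ≡ 1, 7 (mod 8); ε·ε+αω+βω = 0·1+10·0+0·0 ≡ 0  ⇒  (a,b)_2 = +1.
v=23: a=23^-2·(≡21), b=23^0·(≡8) mod 23; (21|23)=-1, (8|23)=+1; (−1)^{-2·0·11}·(-1)^0·(+1)^-2 = +1.
v=19: a=19^1·(≡10), b=19^0·(≡3) mod 19; (10|19)=-1, (3|19)=-1; (−1)^{1·0·9}·(-1)^0·(-1)^1 = -1.
v=∞: -35815 < 0 and 2431 > 0  ⇒  (a,b)_∞ = +1.
v=29: a=29^1·(≡3), b=29^0·(≡23) mod 29; (3|29)=-1, (23|29)=+1; (−1)^{1·0·14}·(-1)^0·(+1)^1 = +1.
v=11: a=11^0·(≡1), b=11^1·(≡4) mod 11; (1|11)=+1, (4|11)=+1; (−1)^{0·1·5}·(+1)^1·(+1)^0 = +1.
(-35815, 2431 / ℚ) ramifies at {13, 19}: a division algebra.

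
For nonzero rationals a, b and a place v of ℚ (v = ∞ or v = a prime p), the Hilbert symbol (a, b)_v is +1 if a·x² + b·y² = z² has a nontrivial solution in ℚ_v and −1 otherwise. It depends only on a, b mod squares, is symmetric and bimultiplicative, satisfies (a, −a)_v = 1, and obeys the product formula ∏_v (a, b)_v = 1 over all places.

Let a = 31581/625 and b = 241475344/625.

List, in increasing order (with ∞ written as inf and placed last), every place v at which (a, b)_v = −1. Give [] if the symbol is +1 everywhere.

[11, 17]

(a, b) ≡ (29, 124729) mod (ℚ^×)²; places V = {2, 3, 5, 11, 17, 23, 29, ∞}.
(a,b)_3: α=2, u≡2; β=0, v≡1 (mod 3); (2|3)=-1, (1|3)=+1; sign (−1)^0·-1^0·+1^2 = +1.
(a,b)_17: α=0, u≡14; β=1, v≡5 (mod 17); (14|17)=-1, (5|17)=-1; sign (−1)^0·-1^1·-1^0 = -1.
(a,b)_23: α=0, u≡12; β=1, v≡18 (mod 23); (12|23)=+1, (18|23)=+1; sign (−1)^0·+1^1·+1^0 = +1.
(a,b)_11: α=2, u≡7; β=3, v≡5 (mod 11); (7|11)=-1, (5|11)=+1; sign (−1)^0·-1^3·+1^2 = -1.
(a,b)_5: α=-4, u≡1; β=-4, v≡4 (mod 5); (1|5)=+1, (4|5)=+1; sign (−1)^0·+1^-4·+1^-4 = +1.
(a,b)_2: α=0, β=4; u≡5, v≡1 (mod 8); ε(u)ε(v)=0·0, αω(v)=0·0, βω(u)=4·1; sum ≡ 0  ⇒  +1.
(a,b)_29: α=1, u≡1; β=1, v≡16 (mod 29); (1|29)=+1, (16|29)=+1; sign (−1)^0·+1^1·+1^1 = +1.
(a,b)_∞: sgn(29)=+, sgn(124729)=+, so +1.
Ram(29, 124729) = {11, 17}; no ℚ_11-point on the conic.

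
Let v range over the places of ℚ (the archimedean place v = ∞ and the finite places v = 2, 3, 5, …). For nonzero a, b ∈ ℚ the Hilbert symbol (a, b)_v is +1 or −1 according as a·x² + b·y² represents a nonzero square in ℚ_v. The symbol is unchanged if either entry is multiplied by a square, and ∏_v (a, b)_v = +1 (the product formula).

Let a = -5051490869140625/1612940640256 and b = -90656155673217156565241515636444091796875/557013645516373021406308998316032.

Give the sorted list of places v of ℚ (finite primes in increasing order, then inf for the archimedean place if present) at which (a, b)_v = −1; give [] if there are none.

[2, 5, 7, inf]

(a, b) ≡ (-65, -105) mod (ℚ^×)²; places V = {2, 3, 5, 7, 11, 13, 31, 41, ∞}.
(a,b)_11: α=-4, u≡9; β=-10, v≡3 (mod 11); (9|11)=+1, (3|11)=+1; sign (−1)^0·+1^-10·+1^-4 = +1.
(a,b)_2: α=-16, β=-48; u≡7, v≡7 (mod 8); ε(u)ε(v)=1·1, αω(v)=-16·0, βω(u)=-48·0; sum ≡ 1  ⇒  -1.
(a,b)_5: α=11, u≡2; β=27, v≡4 (mod 5); (2|5)=-1, (4|5)=+1; sign (−1)^0·-1^27·+1^11 = -1.
(a,b)_7: α=2, u≡6; β=5, v≡5 (mod 7); (6|7)=-1, (5|7)=-1; sign (−1)^0·-1^5·-1^2 = -1.
(a,b)_31: α=2, u≡1; β=6, v≡9 (mod 31); (1|31)=+1, (9|31)=+1; sign (−1)^0·+1^6·+1^2 = +1.
(a,b)_41: α=-2, u≡35; β=-4, v≡5 (mod 41); (35|41)=-1, (5|41)=+1; sign (−1)^0·-1^-4·+1^-2 = +1.
(a,b)_3: α=0, u≡1; β=-3, v≡1 (mod 3); (1|3)=+1, (1|3)=+1; sign (−1)^0·+1^-3·+1^0 = +1.
(a,b)_13: α=3, u≡8; β=8, v≡9 (mod 13); (8|13)=-1, (9|13)=+1; sign (−1)^0·-1^8·+1^3 = +1.
(a,b)_∞: sgn(-65)=−, sgn(-105)=−, so -1.
(-65, -105 / ℚ) ramifies at {2, 5, 7, ∞}: a division algebra.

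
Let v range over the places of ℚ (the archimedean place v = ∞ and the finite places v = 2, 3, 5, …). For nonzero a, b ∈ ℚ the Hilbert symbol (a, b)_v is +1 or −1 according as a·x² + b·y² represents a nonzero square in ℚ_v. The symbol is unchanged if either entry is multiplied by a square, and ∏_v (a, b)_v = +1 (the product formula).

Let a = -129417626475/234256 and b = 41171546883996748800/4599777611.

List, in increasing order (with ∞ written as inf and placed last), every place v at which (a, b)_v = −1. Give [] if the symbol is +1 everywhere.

(a, b) ≡ (-38019, 33) mod (ℚ^×)²; places V = {2, 3, 5, 7, 11, 13, 19, 23, 29, 41, ∞}.
(a,b)_13: α=0, u≡5; β=-4, v≡5 (mod 13); (5|13)=-1, (5|13)=-1; sign (−1)^0·-1^-4·-1^0 = +1.
(a,b)_29: α=1, u≡5; β=4, v≡23 (mod 29); (5|29)=+1, (23|29)=+1; sign (−1)^0·+1^4·+1^1 = +1.
(a,b)_∞: sgn(-38019)=−, sgn(33)=+, so +1.
(a,b)_5: α=2, u≡1; β=2, v≡2 (mod 5); (1|5)=+1, (2|5)=-1; sign (−1)^0·+1^2·-1^2 = +1.
(a,b)_3: α=5, u≡2; β=5, v≡2 (mod 3); (2|3)=-1, (2|3)=-1; sign (−1)^1·-1^5·-1^5 = -1.
(a,b)_19: α=1, u≡18; β=2, v≡8 (mod 19); (18|19)=-1, (8|19)=-1; sign (−1)^0·-1^2·-1^1 = -1.
(a,b)_7: α=0, u≡3; β=2, v≡5 (mod 7); (3|7)=-1, (5|7)=-1; sign (−1)^0·-1^2·-1^0 = +1.
(a,b)_23: α=1, u≡6; β=2, v≡11 (mod 23); (6|23)=+1, (11|23)=-1; sign (−1)^0·+1^2·-1^1 = -1.
(a,b)_2: α=-4, β=10; u≡5, v≡1 (mod 8); ε(u)ε(v)=0·0, αω(v)=-4·0, βω(u)=10·1; sum ≡ 0  ⇒  +1.
(a,b)_11: α=-4, u≡10; β=-5, v≡4 (mod 11); (10|11)=-1, (4|11)=+1; sign (−1)^0·-1^-5·+1^-4 = -1.
(a,b)_41: α=2, u≡38; β=0, v≡23 (mod 41); (38|41)=-1, (23|41)=+1; sign (−1)^0·-1^0·+1^2 = +1.
(-38019, 33 / ℚ) ramifies at {3, 11, 19, 23}: a division algebra.

[3, 11, 19, 23]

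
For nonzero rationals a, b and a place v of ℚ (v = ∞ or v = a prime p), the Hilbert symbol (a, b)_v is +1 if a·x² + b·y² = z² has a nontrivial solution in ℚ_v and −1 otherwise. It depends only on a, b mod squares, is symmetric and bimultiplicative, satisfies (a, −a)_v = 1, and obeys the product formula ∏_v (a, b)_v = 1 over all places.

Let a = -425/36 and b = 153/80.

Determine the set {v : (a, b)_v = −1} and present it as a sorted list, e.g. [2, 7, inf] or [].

Mod squares: a ≡ -17, b ≡ 85. Check v ∈ {∞, 2, 3, 5, 17}.
v=17: a=17^1·(≡13), b=17^1·(≡5) mod 17; (13|17)=+1, (5|17)=-1; (−1)^{1·1·8}·(+1)^1·(-1)^1 = -1.
v=3: a=3^-2·(≡1), b=3^2·(≡1) mod 3; (1|3)=+1, (1|3)=+1; (−1)^{-2·2·1}·(+1)^2·(+1)^-2 = +1.
v=5: a=5^2·(≡3), b=5^-1·(≡3) mod 5; (3|5)=-1, (3|5)=-1; (−1)^{2·-1·2}·(-1)^-1·(-1)^2 = -1.
v=2: v_2(a)=-2, v_2(b)=-4; units ≡ 7, 5 (mod 8); ε·ε+αω+βω = 1·0+-2·1+-4·0 ≡ 0  ⇒  (a,b)_2 = +1.
v=∞: -17 < 0 and 85 > 0  ⇒  (a,b)_∞ = +1.
Ram(-17, 85) = {5, 17}; no ℚ_5-point on the conic.

[5, 17]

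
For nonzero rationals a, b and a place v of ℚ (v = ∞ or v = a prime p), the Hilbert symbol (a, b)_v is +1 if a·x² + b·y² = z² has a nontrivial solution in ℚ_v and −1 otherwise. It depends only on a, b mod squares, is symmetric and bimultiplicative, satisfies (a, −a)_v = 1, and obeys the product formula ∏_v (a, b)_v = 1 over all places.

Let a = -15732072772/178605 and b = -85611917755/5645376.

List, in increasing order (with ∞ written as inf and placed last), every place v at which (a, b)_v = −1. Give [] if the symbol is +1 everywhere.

Mod squares: a ≡ -219965, b ≡ -10338355. Check v ∈ {∞, 2, 3, 5, 7, 11, 13, 23, 29, 37, 41, 47}.
v=37: a=37^1·(≡7), b=37^1·(≡10) mod 37; (7|37)=+1, (10|37)=+1; (−1)^{1·1·18}·(+1)^1·(+1)^1 = +1.
v=29: a=29^1·(≡22), b=29^1·(≡8) mod 29; (22|29)=+1, (8|29)=-1; (−1)^{1·1·14}·(+1)^1·(-1)^1 = -1.
v=∞: -219965 < 0 and -10338355 < 0  ⇒  (a,b)_∞ = -1.
v=47: a=47^0·(≡32), b=47^1·(≡21) mod 47; (32|47)=+1, (21|47)=+1; (−1)^{0·1·23}·(+1)^1·(+1)^0 = +1.
v=23: a=23^2·(≡10), b=23^0·(≡10) mod 23; (10|23)=-1, (10|23)=-1; (−1)^{2·0·11}·(-1)^0·(-1)^2 = +1.
v=3: a=3^-6·(≡1), b=3^-6·(≡2) mod 3; (1|3)=+1, (2|3)=-1; (−1)^{-6·-6·1}·(+1)^-6·(-1)^-6 = +1.
v=41: a=41^1·(≡3), b=41^1·(≡32) mod 41; (3|41)=-1, (32|41)=+1; (−1)^{1·1·20}·(-1)^1·(+1)^1 = -1.
v=13: a=13^2·(≡5), b=13^2·(≡9) mod 13; (5|13)=-1, (9|13)=+1; (−1)^{2·2·6}·(-1)^2·(+1)^2 = +1.
v=2: v_2(a)=2, v_2(b)=-6; units ≡ 3, 5 (mod 8); ε·ε+αω+βω = 1·0+2·1+-6·1 ≡ 0  ⇒  (a,b)_2 = +1.
v=11: a=11^0·(≡10), b=11^-2·(≡2) mod 11; (10|11)=-1, (2|11)=-1; (−1)^{0·-2·5}·(-1)^-2·(-1)^0 = +1.
v=5: a=5^-1·(≡3), b=5^1·(≡4) mod 5; (3|5)=-1, (4|5)=+1; (−1)^{-1·1·2}·(-1)^1·(+1)^-1 = -1.
v=7: a=7^-2·(≡5), b=7^2·(≡4) mod 7; (5|7)=-1, (4|7)=+1; (−1)^{-2·2·3}·(-1)^2·(+1)^-2 = +1.
Ram(-219965, -10338355) = {5, 29, 41, ∞}; no ℚ_5-point on the conic.

[5, 29, 41, inf]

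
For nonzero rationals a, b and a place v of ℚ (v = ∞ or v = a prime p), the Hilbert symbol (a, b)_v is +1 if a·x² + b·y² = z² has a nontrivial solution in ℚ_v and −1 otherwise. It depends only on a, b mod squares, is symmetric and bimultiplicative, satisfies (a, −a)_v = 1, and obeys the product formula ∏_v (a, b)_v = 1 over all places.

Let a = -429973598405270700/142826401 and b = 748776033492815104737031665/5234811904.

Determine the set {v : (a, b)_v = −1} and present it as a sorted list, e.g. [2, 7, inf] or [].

Mod squares: a ≡ -43, b ≡ 68585. Check v ∈ {∞, 2, 3, 5, 7, 11, 17, 19, 29, 37, 43}.
v=37: a=37^-2·(≡31), b=37^0·(≡32) mod 37; (31|37)=-1, (32|37)=-1; (−1)^{-2·0·18}·(-1)^0·(-1)^-2 = +1.
v=19: a=19^-2·(≡12), b=19^-2·(≡3) mod 19; (12|19)=-1, (3|19)=-1; (−1)^{-2·-2·9}·(-1)^-2·(-1)^-2 = +1.
v=29: a=29^2·(≡8), b=29^3·(≡9) mod 29; (8|29)=-1, (9|29)=+1; (−1)^{2·3·14}·(-1)^3·(+1)^2 = -1.
v=17: a=17^-2·(≡8), b=17^-2·(≡10) mod 17; (8|17)=+1, (10|17)=-1; (−1)^{-2·-2·8}·(+1)^-2·(-1)^-2 = +1.
v=11: a=11^2·(≡4), b=11^3·(≡3) mod 11; (4|11)=+1, (3|11)=+1; (−1)^{2·3·5}·(+1)^3·(+1)^2 = +1.
v=7: a=7^0·(≡6), b=7^-2·(≡3) mod 7; (6|7)=-1, (3|7)=-1; (−1)^{0·-2·3}·(-1)^-2·(-1)^0 = +1.
v=3: a=3^12·(≡2), b=3^22·(≡2) mod 3; (2|3)=-1, (2|3)=-1; (−1)^{12·22·1}·(-1)^22·(-1)^12 = +1.
v=5: a=5^2·(≡2), b=5^1·(≡2) mod 5; (2|5)=-1, (2|5)=-1; (−1)^{2·1·2}·(-1)^1·(-1)^2 = -1.
v=2: v_2(a)=2, v_2(b)=-10; units ≡ 5, 1 (mod 8); ε·ε+αω+βω = 0·0+2·0+-10·1 ≡ 0  ⇒  (a,b)_2 = +1.
v=43: a=43^3·(≡5), b=43^5·(≡23) mod 43; (5|43)=-1, (23|43)=+1; (−1)^{3·5·21}·(-1)^5·(+1)^3 = +1.
v=∞: -43 < 0 and 68585 > 0  ⇒  (a,b)_∞ = +1.
Ram(-43, 68585) = {5, 29}; no ℚ_5-point on the conic.

[5, 29]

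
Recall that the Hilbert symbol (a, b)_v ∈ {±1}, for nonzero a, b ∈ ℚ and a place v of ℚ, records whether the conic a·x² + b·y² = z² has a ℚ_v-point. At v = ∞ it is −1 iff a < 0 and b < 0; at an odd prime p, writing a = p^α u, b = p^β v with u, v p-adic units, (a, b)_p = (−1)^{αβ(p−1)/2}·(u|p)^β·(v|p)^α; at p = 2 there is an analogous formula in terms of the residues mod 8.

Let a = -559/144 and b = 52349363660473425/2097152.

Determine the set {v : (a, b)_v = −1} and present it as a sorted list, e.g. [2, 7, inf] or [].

[3, 41]

(a, b) ≡ (-559, 179826) mod (ℚ^×)²; places V = {2, 3, 5, 7, 13, 17, 41, 43, ∞}.
(a,b)_13: α=1, u≡9; β=4, v≡3 (mod 13); (9|13)=+1, (3|13)=+1; sign (−1)^0·+1^4·+1^1 = +1.
(a,b)_2: α=-4, β=-21; u≡1, v≡1 (mod 8); ε(u)ε(v)=0·0, αω(v)=-4·0, βω(u)=-21·0; sum ≡ 0  ⇒  +1.
(a,b)_43: α=1, u≡2; β=3, v≡40 (mod 43); (2|43)=-1, (40|43)=+1; sign (−1)^1·-1^3·+1^1 = +1.
(a,b)_5: α=0, u≡4; β=2, v≡1 (mod 5); (4|5)=+1, (1|5)=+1; sign (−1)^0·+1^2·+1^0 = +1.
(a,b)_∞: sgn(-559)=−, sgn(179826)=+, so +1.
(a,b)_41: α=0, u≡30; β=1, v≡18 (mod 41); (30|41)=-1, (18|41)=+1; sign (−1)^0·-1^1·+1^0 = -1.
(a,b)_7: α=0, u≡2; β=2, v≡5 (mod 7); (2|7)=+1, (5|7)=-1; sign (−1)^0·+1^2·-1^0 = +1.
(a,b)_17: α=0, u≡13; β=1, v≡2 (mod 17); (13|17)=+1, (2|17)=+1; sign (−1)^0·+1^1·+1^0 = +1.
(a,b)_3: α=-2, u≡2; β=3, v≡2 (mod 3); (2|3)=-1, (2|3)=-1; sign (−1)^0·-1^3·-1^-2 = -1.
(-559, 179826 / ℚ) ramifies at {3, 41}: a division algebra.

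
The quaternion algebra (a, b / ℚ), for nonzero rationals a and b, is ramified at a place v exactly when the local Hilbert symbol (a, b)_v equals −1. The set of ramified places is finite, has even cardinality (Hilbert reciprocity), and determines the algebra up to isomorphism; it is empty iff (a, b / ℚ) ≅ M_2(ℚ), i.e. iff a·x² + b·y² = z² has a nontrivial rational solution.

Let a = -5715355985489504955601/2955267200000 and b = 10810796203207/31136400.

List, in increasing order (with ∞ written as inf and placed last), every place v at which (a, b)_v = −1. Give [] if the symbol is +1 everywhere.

[2, 5, 13, 19]

Mod squares: a ≡ -5, b ≡ 247. Check v ∈ {∞, 2, 3, 5, 7, 11, 13, 19, 31}.
v=5: a=5^-5·(≡1), b=5^-2·(≡2) mod 5; (1|5)=+1, (2|5)=-1; (−1)^{-5·-2·2}·(+1)^-2·(-1)^-5 = -1.
v=7: a=7^4·(≡2), b=7^2·(≡4) mod 7; (2|7)=+1, (4|7)=+1; (−1)^{4·2·3}·(+1)^2·(+1)^4 = +1.
v=31: a=31^-4·(≡11), b=31^-2·(≡11) mod 31; (11|31)=-1, (11|31)=-1; (−1)^{-4·-2·15}·(-1)^-2·(-1)^-4 = +1.
v=2: v_2(a)=-10, v_2(b)=-4; units ≡ 3, 7 (mod 8); ε·ε+αω+βω = 1·1+-10·0+-4·1 ≡ 1  ⇒  (a,b)_2 = -1.
v=∞: -5 < 0 and 247 > 0  ⇒  (a,b)_∞ = +1.
v=19: a=19^6·(≡15), b=19^3·(≡15) mod 19; (15|19)=-1, (15|19)=-1; (−1)^{6·3·9}·(-1)^3·(-1)^6 = -1.
v=11: a=11^6·(≡2), b=11^4·(≡1) mod 11; (2|11)=-1, (1|11)=+1; (−1)^{6·4·5}·(-1)^4·(+1)^6 = +1.
v=13: a=13^4·(≡11), b=13^3·(≡5) mod 13; (11|13)=-1, (5|13)=-1; (−1)^{4·3·6}·(-1)^3·(-1)^4 = -1.
v=3: a=3^0·(≡1), b=3^-4·(≡1) mod 3; (1|3)=+1, (1|3)=+1; (−1)^{0·-4·1}·(+1)^-4·(+1)^0 = +1.
(-5, 247 / ℚ) ramifies at {2, 5, 13, 19}: a division algebra.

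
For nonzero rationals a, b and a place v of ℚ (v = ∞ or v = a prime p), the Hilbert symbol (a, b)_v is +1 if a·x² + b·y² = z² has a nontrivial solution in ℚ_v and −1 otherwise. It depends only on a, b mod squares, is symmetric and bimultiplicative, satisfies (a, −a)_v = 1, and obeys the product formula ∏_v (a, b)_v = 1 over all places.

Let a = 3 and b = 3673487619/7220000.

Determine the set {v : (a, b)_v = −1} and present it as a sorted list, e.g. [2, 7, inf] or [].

(a, b) ≡ (3, 102) mod (ℚ^×)²; places V = {2, 3, 5, 17, 19, 23, 41, ∞}.
(a,b)_19: α=0, u≡3; β=-2, v≡1 (mod 19); (3|19)=-1, (1|19)=+1; sign (−1)^0·-1^-2·+1^0 = +1.
(a,b)_2: α=0, β=-5; u≡3, v≡3 (mod 8); ε(u)ε(v)=1·1, αω(v)=0·1, βω(u)=-5·1; sum ≡ 0  ⇒  +1.
(a,b)_17: α=0, u≡3; β=1, v≡10 (mod 17); (3|17)=-1, (10|17)=-1; sign (−1)^0·-1^1·-1^0 = -1.
(a,b)_23: α=0, u≡3; β=2, v≡5 (mod 23); (3|23)=+1, (5|23)=-1; sign (−1)^0·+1^2·-1^0 = +1.
(a,b)_41: α=0, u≡3; β=2, v≡16 (mod 41); (3|41)=-1, (16|41)=+1; sign (−1)^0·-1^2·+1^0 = +1.
(a,b)_5: α=0, u≡3; β=-4, v≡2 (mod 5); (3|5)=-1, (2|5)=-1; sign (−1)^0·-1^-4·-1^0 = +1.
(a,b)_∞: sgn(3)=+, sgn(102)=+, so +1.
(a,b)_3: α=1, u≡1; β=5, v≡1 (mod 3); (1|3)=+1, (1|3)=+1; sign (−1)^1·+1^5·+1^1 = -1.
|Ram(3, 102)| = 2, even; anisotropic at {3, 17}.

[3, 17]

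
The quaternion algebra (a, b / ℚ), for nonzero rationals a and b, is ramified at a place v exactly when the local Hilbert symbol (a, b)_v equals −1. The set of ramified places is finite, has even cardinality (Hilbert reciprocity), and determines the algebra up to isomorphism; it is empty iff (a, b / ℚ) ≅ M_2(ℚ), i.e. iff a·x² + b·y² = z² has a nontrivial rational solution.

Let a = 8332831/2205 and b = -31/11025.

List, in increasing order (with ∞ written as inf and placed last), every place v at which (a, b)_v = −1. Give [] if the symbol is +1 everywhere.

[13, 23, 29, 31]

(a, b) ≡ (43355, -31) mod (ℚ^×)²; places V = {2, 3, 5, 7, 13, 23, 29, 31, ∞}.
(a,b)_23: α=1, u≡15; β=0, v≡22 (mod 23); (15|23)=-1, (22|23)=-1; sign (−1)^0·-1^0·-1^1 = -1.
(a,b)_∞: sgn(43355)=+, sgn(-31)=−, so +1.
(a,b)_31: α=2, u≡21; β=1, v≡17 (mod 31); (21|31)=-1, (17|31)=-1; sign (−1)^0·-1^1·-1^2 = -1.
(a,b)_5: α=-1, u≡1; β=-2, v≡4 (mod 5); (1|5)=+1, (4|5)=+1; sign (−1)^0·+1^-2·+1^-1 = +1.
(a,b)_7: α=-2, u≡1; β=-2, v≡4 (mod 7); (1|7)=+1, (4|7)=+1; sign (−1)^0·+1^-2·+1^-2 = +1.
(a,b)_3: α=-2, u≡2; β=-2, v≡2 (mod 3); (2|3)=-1, (2|3)=-1; sign (−1)^0·-1^-2·-1^-2 = +1.
(a,b)_2: α=0, β=0; u≡3, v≡1 (mod 8); ε(u)ε(v)=1·0, αω(v)=0·0, βω(u)=0·1; sum ≡ 0  ⇒  +1.
(a,b)_29: α=1, u≡7; β=0, v≡17 (mod 29); (7|29)=+1, (17|29)=-1; sign (−1)^0·+1^0·-1^1 = -1.
(a,b)_13: α=1, u≡6; β=0, v≡8 (mod 13); (6|13)=-1, (8|13)=-1; sign (−1)^0·-1^0·-1^1 = -1.
|Ram(43355, -31)| = 4, even; anisotropic at {13, 23, 29, 31}.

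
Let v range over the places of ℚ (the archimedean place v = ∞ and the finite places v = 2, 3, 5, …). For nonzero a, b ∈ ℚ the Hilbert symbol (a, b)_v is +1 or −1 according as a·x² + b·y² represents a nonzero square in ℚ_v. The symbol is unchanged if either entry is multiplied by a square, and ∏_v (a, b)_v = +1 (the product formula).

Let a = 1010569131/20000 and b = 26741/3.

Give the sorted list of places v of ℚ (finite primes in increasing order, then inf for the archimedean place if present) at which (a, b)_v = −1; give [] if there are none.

Mod squares: a ≡ 38, b ≡ 663. Check v ∈ {∞, 2, 3, 5, 11, 13, 17, 19}.
v=2: v_2(a)=-5, v_2(b)=0; units ≡ 3, 7 (mod 8); ε·ε+αω+βω = 1·1+-5·0+0·1 ≡ 1  ⇒  (a,b)_2 = -1.
v=∞: 38 > 0 and 663 > 0  ⇒  (a,b)_∞ = +1.
v=19: a=19^1·(≡15), b=19^0·(≡9) mod 19; (15|19)=-1, (9|19)=+1; (−1)^{1·0·9}·(-1)^0·(+1)^1 = +1.
v=17: a=17^2·(≡4), b=17^1·(≡3) mod 17; (4|17)=+1, (3|17)=-1; (−1)^{2·1·8}·(+1)^1·(-1)^2 = +1.
v=13: a=13^2·(≡4), b=13^1·(≡1) mod 13; (4|13)=+1, (1|13)=+1; (−1)^{2·1·6}·(+1)^1·(+1)^2 = +1.
v=5: a=5^-4·(≡3), b=5^0·(≡2) mod 5; (3|5)=-1, (2|5)=-1; (−1)^{-4·0·2}·(-1)^0·(-1)^-4 = +1.
v=3: a=3^2·(≡2), b=3^-1·(≡2) mod 3; (2|3)=-1, (2|3)=-1; (−1)^{2·-1·1}·(-1)^-1·(-1)^2 = -1.
v=11: a=11^2·(≡3), b=11^2·(≡4) mod 11; (3|11)=+1, (4|11)=+1; (−1)^{2·2·5}·(+1)^2·(+1)^2 = +1.
(38, 663 / ℚ) ramifies at {2, 3}: a division algebra.

[2, 3]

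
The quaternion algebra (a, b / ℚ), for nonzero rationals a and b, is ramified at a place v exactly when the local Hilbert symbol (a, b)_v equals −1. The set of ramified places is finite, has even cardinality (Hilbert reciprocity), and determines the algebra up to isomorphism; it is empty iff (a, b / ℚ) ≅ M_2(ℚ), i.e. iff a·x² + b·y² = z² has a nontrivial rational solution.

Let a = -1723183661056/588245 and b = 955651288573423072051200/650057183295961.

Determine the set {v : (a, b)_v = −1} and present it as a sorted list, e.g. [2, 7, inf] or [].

[5, 11]

(a, b) ≡ (-12155, 13) mod (ℚ^×)²; places V = {2, 3, 5, 7, 11, 13, 17, 37, 41, ∞}.
(a,b)_41: α=0, u≡14; β=-2, v≡11 (mod 41); (14|41)=-1, (11|41)=-1; sign (−1)^0·-1^-2·-1^0 = +1.
(a,b)_2: α=22, β=42; u≡5, v≡5 (mod 8); ε(u)ε(v)=0·0, αω(v)=22·1, βω(u)=42·1; sum ≡ 0  ⇒  +1.
(a,b)_37: α=0, u≡8; β=-2, v≡31 (mod 37); (8|37)=-1, (31|37)=-1; sign (−1)^0·-1^-2·-1^0 = +1.
(a,b)_3: α=0, u≡1; β=4, v≡1 (mod 3); (1|3)=+1, (1|3)=+1; sign (−1)^0·+1^4·+1^0 = +1.
(a,b)_5: α=-1, u≡1; β=2, v≡3 (mod 5); (1|5)=+1, (3|5)=-1; sign (−1)^0·+1^2·-1^-1 = -1.
(a,b)_13: α=3, u≡10; β=5, v≡4 (mod 13); (10|13)=+1, (4|13)=+1; sign (−1)^0·+1^5·+1^3 = +1.
(a,b)_11: α=1, u≡8; β=0, v≡10 (mod 11); (8|11)=-1, (10|11)=-1; sign (−1)^0·-1^0·-1^1 = -1.
(a,b)_7: α=-6, u≡2; β=-10, v≡6 (mod 7); (2|7)=+1, (6|7)=-1; sign (−1)^0·+1^-10·-1^-6 = +1.
(a,b)_∞: sgn(-12155)=−, sgn(13)=+, so +1.
(a,b)_17: α=1, u≡16; β=2, v≡16 (mod 17); (16|17)=+1, (16|17)=+1; sign (−1)^0·+1^2·+1^1 = +1.
(-12155, 13 / ℚ) ramifies at {5, 11}: a division algebra.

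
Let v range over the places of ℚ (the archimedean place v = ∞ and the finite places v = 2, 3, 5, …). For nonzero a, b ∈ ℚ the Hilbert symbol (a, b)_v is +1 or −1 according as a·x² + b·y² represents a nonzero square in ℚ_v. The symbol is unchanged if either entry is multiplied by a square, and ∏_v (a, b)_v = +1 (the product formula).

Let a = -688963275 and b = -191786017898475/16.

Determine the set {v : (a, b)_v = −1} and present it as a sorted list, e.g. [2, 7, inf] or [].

[11, 13, 19, inf]

(a, b) ≡ (-62491, -11) mod (ℚ^×)²; places V = {2, 3, 5, 7, 11, 13, 19, 23, ∞}.
(a,b)_23: α=1, u≡22; β=2, v≡4 (mod 23); (22|23)=-1, (4|23)=+1; sign (−1)^0·-1^2·+1^1 = +1.
(a,b)_∞: sgn(-62491)=−, sgn(-11)=−, so -1.
(a,b)_3: α=2, u≡2; β=2, v≡1 (mod 3); (2|3)=-1, (1|3)=+1; sign (−1)^0·-1^2·+1^2 = +1.
(a,b)_7: α=2, u≡5; β=4, v≡3 (mod 7); (5|7)=-1, (3|7)=-1; sign (−1)^0·-1^4·-1^2 = +1.
(a,b)_5: α=2, u≡4; β=2, v≡1 (mod 5); (4|5)=+1, (1|5)=+1; sign (−1)^0·+1^2·+1^2 = +1.
(a,b)_13: α=1, u≡3; β=2, v≡2 (mod 13); (3|13)=+1, (2|13)=-1; sign (−1)^0·+1^2·-1^1 = -1.
(a,b)_11: α=1, u≡7; β=1, v≡2 (mod 11); (7|11)=-1, (2|11)=-1; sign (−1)^1·-1^1·-1^1 = -1.
(a,b)_2: α=0, β=-4; u≡5, v≡5 (mod 8); ε(u)ε(v)=0·0, αω(v)=0·1, βω(u)=-4·1; sum ≡ 0  ⇒  +1.
(a,b)_19: α=1, u≡9; β=2, v≡13 (mod 19); (9|19)=+1, (13|19)=-1; sign (−1)^0·+1^2·-1^1 = -1.
Ram(-62491, -11) = {11, 13, 19, ∞}; no ℚ_11-point on the conic.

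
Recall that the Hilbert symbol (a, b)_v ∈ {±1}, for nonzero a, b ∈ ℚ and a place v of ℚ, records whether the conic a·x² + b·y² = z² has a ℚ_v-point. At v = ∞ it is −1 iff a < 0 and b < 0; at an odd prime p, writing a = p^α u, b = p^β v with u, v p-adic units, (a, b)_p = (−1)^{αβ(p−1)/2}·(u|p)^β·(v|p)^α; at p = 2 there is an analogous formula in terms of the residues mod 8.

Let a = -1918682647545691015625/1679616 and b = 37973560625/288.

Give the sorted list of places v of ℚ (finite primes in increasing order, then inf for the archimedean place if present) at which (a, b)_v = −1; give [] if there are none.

Mod squares: a ≡ -161, b ≡ 14674. Check v ∈ {∞, 2, 3, 5, 7, 11, 13, 23, 29}.
v=29: a=29^2·(≡22), b=29^1·(≡9) mod 29; (22|29)=+1, (9|29)=+1; (−1)^{2·1·14}·(+1)^1·(+1)^2 = +1.
v=23: a=23^3·(≡6), b=23^1·(≡22) mod 23; (6|23)=+1, (22|23)=-1; (−1)^{3·1·11}·(+1)^1·(-1)^3 = +1.
v=3: a=3^-8·(≡1), b=3^-2·(≡1) mod 3; (1|3)=+1, (1|3)=+1; (−1)^{-8·-2·1}·(+1)^-2·(+1)^-8 = +1.
v=2: v_2(a)=-8, v_2(b)=-5; units ≡ 7, 1 (mod 8); ε·ε+αω+βω = 1·0+-8·0+-5·0 ≡ 0  ⇒  (a,b)_2 = +1.
v=∞: -161 < 0 and 14674 > 0  ⇒  (a,b)_∞ = +1.
v=7: a=7^5·(≡3), b=7^2·(≡2) mod 7; (3|7)=-1, (2|7)=+1; (−1)^{5·2·3}·(-1)^2·(+1)^5 = +1.
v=5: a=5^8·(≡1), b=5^4·(≡4) mod 5; (1|5)=+1, (4|5)=+1; (−1)^{8·4·2}·(+1)^4·(+1)^8 = +1.
v=11: a=11^0·(≡3), b=11^1·(≡3) mod 11; (3|11)=+1, (3|11)=+1; (−1)^{0·1·5}·(+1)^1·(+1)^0 = +1.
v=13: a=13^4·(≡7), b=13^2·(≡12) mod 13; (7|13)=-1, (12|13)=+1; (−1)^{4·2·6}·(-1)^2·(+1)^4 = +1.
Every local symbol is +1, so the conic -161·x² + 14674·y² = z² has ℚ_v-points for all v and hence a ℚ-point; (a, b / ℚ) ≅ M_2(ℚ).

[]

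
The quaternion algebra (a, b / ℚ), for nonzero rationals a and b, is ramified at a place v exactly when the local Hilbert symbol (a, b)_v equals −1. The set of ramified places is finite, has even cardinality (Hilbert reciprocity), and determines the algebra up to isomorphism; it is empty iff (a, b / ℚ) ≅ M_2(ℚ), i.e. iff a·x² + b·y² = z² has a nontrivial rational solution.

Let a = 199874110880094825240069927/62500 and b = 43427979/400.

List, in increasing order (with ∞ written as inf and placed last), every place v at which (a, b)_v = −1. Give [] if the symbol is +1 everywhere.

[2, 3, 23, 31, 37, 41, 43, 47]

Mod squares: a ≡ 8584249373007, b ≡ 4825331. Check v ∈ {∞, 2, 3, 5, 7, 11, 17, 23, 31, 37, 41, 43, 47}.
v=23: a=23^3·(≡15), b=23^1·(≡14) mod 23; (15|23)=-1, (14|23)=-1; (−1)^{3·1·11}·(-1)^1·(-1)^3 = -1.
v=2: v_2(a)=-2, v_2(b)=-4; units ≡ 7, 3 (mod 8); ε·ε+αω+βω = 1·1+-2·1+-4·0 ≡ 1  ⇒  (a,b)_2 = -1.
v=5: a=5^-6·(≡3), b=5^-2·(≡4) mod 5; (3|5)=-1, (4|5)=+1; (−1)^{-6·-2·2}·(-1)^-2·(+1)^-6 = +1.
v=37: a=37^1·(≡36), b=37^0·(≡15) mod 37; (36|37)=+1, (15|37)=-1; (−1)^{1·0·18}·(+1)^0·(-1)^1 = -1.
v=7: a=7^3·(≡6), b=7^1·(≡2) mod 7; (6|7)=-1, (2|7)=+1; (−1)^{3·1·3}·(-1)^1·(+1)^3 = +1.
v=11: a=11^1·(≡1), b=11^0·(≡3) mod 11; (1|11)=+1, (3|11)=+1; (−1)^{1·0·5}·(+1)^0·(+1)^1 = +1.
v=31: a=31^1·(≡14), b=31^0·(≡15) mod 31; (14|31)=+1, (15|31)=-1; (−1)^{1·0·15}·(+1)^0·(-1)^1 = -1.
v=17: a=17^3·(≡3), b=17^1·(≡11) mod 17; (3|17)=-1, (11|17)=-1; (−1)^{3·1·8}·(-1)^1·(-1)^3 = +1.
v=47: a=47^1·(≡44), b=47^0·(≡5) mod 47; (44|47)=-1, (5|47)=-1; (−1)^{1·0·23}·(-1)^0·(-1)^1 = -1.
v=41: a=41^3·(≡26), b=41^1·(≡18) mod 41; (26|41)=-1, (18|41)=+1; (−1)^{3·1·20}·(-1)^1·(+1)^3 = -1.
v=3: a=3^1·(≡2), b=3^2·(≡2) mod 3; (2|3)=-1, (2|3)=-1; (−1)^{1·2·1}·(-1)^2·(-1)^1 = -1.
v=∞: 8584249373007 > 0 and 4825331 > 0  ⇒  (a,b)_∞ = +1.
v=43: a=43^3·(≡8), b=43^1·(≡34) mod 43; (8|43)=-1, (34|43)=-1; (−1)^{3·1·21}·(-1)^1·(-1)^3 = -1.
Ram(8584249373007, 4825331) = {2, 3, 23, 31, 37, 41, 43, 47}; no ℚ_2-point on the conic.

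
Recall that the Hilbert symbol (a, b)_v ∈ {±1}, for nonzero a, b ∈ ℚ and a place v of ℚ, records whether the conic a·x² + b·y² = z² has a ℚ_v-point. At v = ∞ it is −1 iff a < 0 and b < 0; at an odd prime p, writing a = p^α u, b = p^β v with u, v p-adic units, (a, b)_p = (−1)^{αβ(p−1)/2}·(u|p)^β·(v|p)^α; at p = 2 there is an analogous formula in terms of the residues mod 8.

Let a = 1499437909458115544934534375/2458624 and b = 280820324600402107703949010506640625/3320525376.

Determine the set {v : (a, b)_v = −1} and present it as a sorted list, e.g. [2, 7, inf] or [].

(a, b) ≡ (95, 41158793) mod (ℚ^×)²; places V = {2, 3, 5, 7, 11, 13, 19, 31, 41, 47, 53, ∞}.
(a,b)_47: α=2, u≡7; β=3, v≡39 (mod 47); (7|47)=+1, (39|47)=-1; sign (−1)^0·+1^3·-1^2 = +1.
(a,b)_31: α=2, u≡8; β=3, v≡28 (mod 31); (8|31)=+1, (28|31)=+1; sign (−1)^0·+1^3·+1^2 = +1.
(a,b)_53: α=2, u≡36; β=3, v≡1 (mod 53); (36|53)=+1, (1|53)=+1; sign (−1)^0·+1^3·+1^2 = +1.
(a,b)_7: α=-4, u≡2; β=-8, v≡1 (mod 7); (2|7)=+1, (1|7)=+1; sign (−1)^0·+1^-8·+1^-4 = +1.
(a,b)_13: α=4, u≡1; β=7, v≡11 (mod 13); (1|13)=+1, (11|13)=-1; sign (−1)^0·+1^7·-1^4 = +1.
(a,b)_3: α=6, u≡2; β=-2, v≡2 (mod 3); (2|3)=-1, (2|3)=-1; sign (−1)^0·-1^-2·-1^6 = +1.
(a,b)_41: α=2, u≡38; β=3, v≡6 (mod 41); (38|41)=-1, (6|41)=-1; sign (−1)^0·-1^3·-1^2 = -1.
(a,b)_2: α=-10, β=-6; u≡7, v≡1 (mod 8); ε(u)ε(v)=1·0, αω(v)=-10·0, βω(u)=-6·0; sum ≡ 0  ⇒  +1.
(a,b)_5: α=5, u≡4; β=8, v≡2 (mod 5); (4|5)=+1, (2|5)=-1; sign (−1)^0·+1^8·-1^5 = -1.
(a,b)_19: α=1, u≡17; β=2, v≡9 (mod 19); (17|19)=+1, (9|19)=+1; sign (−1)^0·+1^2·+1^1 = +1.
(a,b)_∞: sgn(95)=+, sgn(41158793)=+, so +1.
(a,b)_11: α=2, u≡8; β=0, v≡9 (mod 11); (8|11)=-1, (9|11)=+1; sign (−1)^0·-1^0·+1^2 = +1.
Ram(95, 41158793) = {5, 41}; no ℚ_5-point on the conic.

[5, 41]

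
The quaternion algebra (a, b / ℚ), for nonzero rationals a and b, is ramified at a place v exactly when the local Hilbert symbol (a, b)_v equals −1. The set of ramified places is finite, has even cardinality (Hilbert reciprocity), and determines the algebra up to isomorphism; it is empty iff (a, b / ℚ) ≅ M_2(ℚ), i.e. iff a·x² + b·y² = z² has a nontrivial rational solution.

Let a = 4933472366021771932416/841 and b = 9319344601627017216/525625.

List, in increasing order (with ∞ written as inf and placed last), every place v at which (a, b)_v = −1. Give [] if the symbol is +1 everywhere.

Mod squares: a ≡ 3059, b ≡ 651. Check v ∈ {∞, 2, 3, 5, 7, 19, 23, 29, 31}.
v=5: a=5^0·(≡1), b=5^-4·(≡1) mod 5; (1|5)=+1, (1|5)=+1; (−1)^{0·-4·2}·(+1)^-4·(+1)^0 = +1.
v=2: v_2(a)=8, v_2(b)=14; units ≡ 3, 3 (mod 8); ε·ε+αω+βω = 1·1+8·1+14·1 ≡ 1  ⇒  (a,b)_2 = -1.
v=29: a=29^-2·(≡11), b=29^-2·(≡22) mod 29; (11|29)=-1, (22|29)=+1; (−1)^{-2·-2·14}·(-1)^-2·(+1)^-2 = +1.
v=19: a=19^3·(≡17), b=19^2·(≡6) mod 19; (17|19)=+1, (6|19)=+1; (−1)^{3·2·9}·(+1)^2·(+1)^3 = +1.
v=∞: 3059 > 0 and 651 > 0  ⇒  (a,b)_∞ = +1.
v=31: a=31^4·(≡23), b=31^3·(≡6) mod 31; (23|31)=-1, (6|31)=-1; (−1)^{4·3·15}·(-1)^3·(-1)^4 = -1.
v=7: a=7^3·(≡5), b=7^1·(≡2) mod 7; (5|7)=-1, (2|7)=+1; (−1)^{3·1·3}·(-1)^1·(+1)^3 = +1.
v=23: a=23^3·(≡4), b=23^4·(≡19) mod 23; (4|23)=+1, (19|23)=-1; (−1)^{3·4·11}·(+1)^4·(-1)^3 = -1.
v=3: a=3^6·(≡2), b=3^3·(≡1) mod 3; (2|3)=-1, (1|3)=+1; (−1)^{6·3·1}·(-1)^3·(+1)^6 = -1.
Ram(3059, 651) = {2, 3, 23, 31}; no ℚ_2-point on the conic.

[2, 3, 23, 31]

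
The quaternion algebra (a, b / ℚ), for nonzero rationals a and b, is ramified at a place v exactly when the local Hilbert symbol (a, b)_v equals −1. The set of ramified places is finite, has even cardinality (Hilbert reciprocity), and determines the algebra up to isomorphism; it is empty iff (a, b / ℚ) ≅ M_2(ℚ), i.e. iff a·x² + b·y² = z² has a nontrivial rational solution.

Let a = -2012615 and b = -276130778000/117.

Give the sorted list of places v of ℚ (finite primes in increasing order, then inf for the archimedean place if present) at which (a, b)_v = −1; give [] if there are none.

[11, 13, 37, inf]

Mod squares: a ≡ -2012615, b ≡ -183147965. Check v ∈ {∞, 2, 3, 5, 7, 11, 13, 23, 37, 43}.
v=23: a=23^1·(≡10), b=23^1·(≡2) mod 23; (10|23)=-1, (2|23)=+1; (−1)^{1·1·11}·(-1)^1·(+1)^1 = +1.
v=2: v_2(a)=0, v_2(b)=4; units ≡ 1, 3 (mod 8); ε·ε+αω+βω = 0·1+0·1+4·0 ≡ 0  ⇒  (a,b)_2 = +1.
v=∞: -2012615 < 0 and -183147965 < 0  ⇒  (a,b)_∞ = -1.
v=5: a=5^1·(≡2), b=5^3·(≡3) mod 5; (2|5)=-1, (3|5)=-1; (−1)^{1·3·2}·(-1)^3·(-1)^1 = +1.
v=43: a=43^1·(≡22), b=43^1·(≡31) mod 43; (22|43)=-1, (31|43)=+1; (−1)^{1·1·21}·(-1)^1·(+1)^1 = +1.
v=13: a=13^0·(≡6), b=13^-1·(≡3) mod 13; (6|13)=-1, (3|13)=+1; (−1)^{0·-1·6}·(-1)^-1·(+1)^0 = -1.
v=7: a=7^0·(≡4), b=7^3·(≡5) mod 7; (4|7)=+1, (5|7)=-1; (−1)^{0·3·3}·(+1)^3·(-1)^0 = +1.
v=37: a=37^1·(≡32), b=37^1·(≡9) mod 37; (32|37)=-1, (9|37)=+1; (−1)^{1·1·18}·(-1)^1·(+1)^1 = -1.
v=3: a=3^0·(≡1), b=3^-2·(≡1) mod 3; (1|3)=+1, (1|3)=+1; (−1)^{0·-2·1}·(+1)^-2·(+1)^0 = +1.
v=11: a=11^1·(≡9), b=11^1·(≡4) mod 11; (9|11)=+1, (4|11)=+1; (−1)^{1·1·5}·(+1)^1·(+1)^1 = -1.
|Ram(-2012615, -183147965)| = 4, even; anisotropic at {11, 13, 37, ∞}.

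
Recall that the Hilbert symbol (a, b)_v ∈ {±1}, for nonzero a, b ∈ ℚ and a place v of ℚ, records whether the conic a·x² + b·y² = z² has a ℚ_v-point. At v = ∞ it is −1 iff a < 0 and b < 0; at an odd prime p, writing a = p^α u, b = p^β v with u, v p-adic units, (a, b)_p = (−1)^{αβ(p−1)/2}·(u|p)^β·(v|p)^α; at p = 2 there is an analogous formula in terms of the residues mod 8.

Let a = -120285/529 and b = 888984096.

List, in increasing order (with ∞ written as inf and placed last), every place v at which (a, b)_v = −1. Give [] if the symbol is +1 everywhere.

(a, b) ≡ (-165, 546) mod (ℚ^×)²; places V = {2, 3, 5, 7, 11, 13, 23, 29, ∞}.
(a,b)_29: α=0, u≡1; β=2, v≡6 (mod 29); (1|29)=+1, (6|29)=+1; sign (−1)^0·+1^2·+1^0 = +1.
(a,b)_11: α=1, u≡10; β=2, v≡10 (mod 11); (10|11)=-1, (10|11)=-1; sign (−1)^0·-1^2·-1^1 = -1.
(a,b)_13: α=0, u≡12; β=1, v≡12 (mod 13); (12|13)=+1, (12|13)=+1; sign (−1)^0·+1^1·+1^0 = +1.
(a,b)_7: α=0, u≡6; β=1, v≡4 (mod 7); (6|7)=-1, (4|7)=+1; sign (−1)^0·-1^1·+1^0 = -1.
(a,b)_5: α=1, u≡2; β=0, v≡1 (mod 5); (2|5)=-1, (1|5)=+1; sign (−1)^0·-1^0·+1^1 = +1.
(a,b)_2: α=0, β=5; u≡3, v≡1 (mod 8); ε(u)ε(v)=1·0, αω(v)=0·0, βω(u)=5·1; sum ≡ 1  ⇒  -1.
(a,b)_∞: sgn(-165)=−, sgn(546)=+, so +1.
(a,b)_3: α=7, u≡2; β=1, v≡2 (mod 3); (2|3)=-1, (2|3)=-1; sign (−1)^1·-1^1·-1^7 = -1.
(a,b)_23: α=-2, u≡5; β=0, v≡10 (mod 23); (5|23)=-1, (10|23)=-1; sign (−1)^0·-1^0·-1^-2 = +1.
|Ram(-165, 546)| = 4, even; anisotropic at {2, 3, 7, 11}.

[2, 3, 7, 11]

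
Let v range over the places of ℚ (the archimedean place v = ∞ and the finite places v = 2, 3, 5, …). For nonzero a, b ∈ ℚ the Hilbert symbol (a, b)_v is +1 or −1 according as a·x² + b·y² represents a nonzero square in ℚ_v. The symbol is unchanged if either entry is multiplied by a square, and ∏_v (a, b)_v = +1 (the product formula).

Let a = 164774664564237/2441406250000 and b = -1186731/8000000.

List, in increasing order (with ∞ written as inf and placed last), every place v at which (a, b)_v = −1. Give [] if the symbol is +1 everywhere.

[2, 13]

Mod squares: a ≡ 13, b ≡ -598. Check v ∈ {∞, 2, 3, 5, 7, 13, 23}.
v=5: a=5^-16·(≡2), b=5^-6·(≡2) mod 5; (2|5)=-1, (2|5)=-1; (−1)^{-16·-6·2}·(-1)^-6·(-1)^-16 = +1.
v=23: a=23^2·(≡18), b=23^1·(≡19) mod 23; (18|23)=+1, (19|23)=-1; (−1)^{2·1·11}·(+1)^1·(-1)^2 = +1.
v=13: a=13^3·(≡3), b=13^1·(≡8) mod 13; (3|13)=+1, (8|13)=-1; (−1)^{3·1·6}·(+1)^1·(-1)^3 = -1.
v=∞: 13 > 0 and -598 < 0  ⇒  (a,b)_∞ = +1.
v=7: a=7^4·(≡3), b=7^2·(≡1) mod 7; (3|7)=-1, (1|7)=+1; (−1)^{4·2·3}·(-1)^2·(+1)^4 = +1.
v=3: a=3^10·(≡1), b=3^4·(≡2) mod 3; (1|3)=+1, (2|3)=-1; (−1)^{10·4·1}·(+1)^4·(-1)^10 = +1.
v=2: v_2(a)=-4, v_2(b)=-9; units ≡ 5, 5 (mod 8); ε·ε+αω+βω = 0·0+-4·1+-9·1 ≡ 1  ⇒  (a,b)_2 = -1.
Ram(13, -598) = {2, 13}; no ℚ_2-point on the conic.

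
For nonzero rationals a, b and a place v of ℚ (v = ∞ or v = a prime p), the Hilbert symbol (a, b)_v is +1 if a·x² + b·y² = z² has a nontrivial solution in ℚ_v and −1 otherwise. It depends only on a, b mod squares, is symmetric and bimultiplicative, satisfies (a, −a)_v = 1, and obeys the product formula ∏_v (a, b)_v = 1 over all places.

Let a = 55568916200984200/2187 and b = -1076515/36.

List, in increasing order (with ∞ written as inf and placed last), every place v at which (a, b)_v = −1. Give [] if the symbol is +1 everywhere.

[2, 3, 37, 41]

Mod squares: a ≡ 246, b ≡ -2035. Check v ∈ {∞, 2, 3, 5, 7, 11, 19, 23, 37, 41}.
v=11: a=11^0·(≡4), b=11^1·(≡8) mod 11; (4|11)=+1, (8|11)=-1; (−1)^{0·1·5}·(+1)^1·(-1)^0 = +1.
v=3: a=3^-7·(≡1), b=3^-2·(≡2) mod 3; (1|3)=+1, (2|3)=-1; (−1)^{-7·-2·1}·(+1)^-2·(-1)^-7 = -1.
v=37: a=37^2·(≡6), b=37^1·(≡13) mod 37; (6|37)=-1, (13|37)=-1; (−1)^{2·1·18}·(-1)^1·(-1)^2 = -1.
v=7: a=7^2·(≡4), b=7^0·(≡1) mod 7; (4|7)=+1, (1|7)=+1; (−1)^{2·0·3}·(+1)^0·(+1)^2 = +1.
v=23: a=23^4·(≡6), b=23^2·(≡8) mod 23; (6|23)=+1, (8|23)=+1; (−1)^{4·2·11}·(+1)^2·(+1)^4 = +1.
v=2: v_2(a)=3, v_2(b)=-2; units ≡ 3, 5 (mod 8); ε·ε+αω+βω = 1·0+3·1+-2·1 ≡ 1  ⇒  (a,b)_2 = -1.
v=19: a=19^2·(≡3), b=19^0·(≡16) mod 19; (3|19)=-1, (16|19)=+1; (−1)^{2·0·9}·(-1)^0·(+1)^2 = +1.
v=∞: 246 > 0 and -2035 < 0  ⇒  (a,b)_∞ = +1.
v=41: a=41^1·(≡6), b=41^0·(≡12) mod 41; (6|41)=-1, (12|41)=-1; (−1)^{1·0·20}·(-1)^0·(-1)^1 = -1.
v=5: a=5^2·(≡4), b=5^1·(≡2) mod 5; (4|5)=+1, (2|5)=-1; (−1)^{2·1·2}·(+1)^1·(-1)^2 = +1.
|Ram(246, -2035)| = 4, even; anisotropic at {2, 3, 37, 41}.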